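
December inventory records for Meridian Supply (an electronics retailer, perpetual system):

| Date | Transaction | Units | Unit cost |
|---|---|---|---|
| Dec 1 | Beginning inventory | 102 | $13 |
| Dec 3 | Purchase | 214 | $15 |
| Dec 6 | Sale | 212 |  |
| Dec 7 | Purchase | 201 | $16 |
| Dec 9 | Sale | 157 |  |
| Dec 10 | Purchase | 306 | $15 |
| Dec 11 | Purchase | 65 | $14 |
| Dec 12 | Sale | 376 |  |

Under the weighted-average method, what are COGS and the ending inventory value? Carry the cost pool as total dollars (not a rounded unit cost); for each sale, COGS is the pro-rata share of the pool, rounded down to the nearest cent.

COGS = $11,107.01; ending inventory = $2,144.99

After Dec 1: 102 on hand, pool $1,326.00 (≈ $13.0000 each)
After Dec 3: 316 on hand, pool $4,536.00 (≈ $14.3544 each)
Dec 6, sell 212: 212/316 × $4,536.00 → $3,043.13
After Dec 7: 305 on hand, pool $4,708.87 (≈ $15.4389 each)
Dec 9, sell 157: 157/305 × $4,708.87 → $2,423.91
After Dec 10: 454 on hand, pool $6,874.96 (≈ $15.1431 each)
After Dec 11: 519 on hand, pool $7,784.96 (≈ $14.9999 each)
Dec 12, sell 376: 376/519 × $7,784.96 → $5,639.97
Total COGS = $3,043.13 + $2,423.91 + $5,639.97 = $11,107.01
Ending inventory (cost pool remaining) = $2,144.99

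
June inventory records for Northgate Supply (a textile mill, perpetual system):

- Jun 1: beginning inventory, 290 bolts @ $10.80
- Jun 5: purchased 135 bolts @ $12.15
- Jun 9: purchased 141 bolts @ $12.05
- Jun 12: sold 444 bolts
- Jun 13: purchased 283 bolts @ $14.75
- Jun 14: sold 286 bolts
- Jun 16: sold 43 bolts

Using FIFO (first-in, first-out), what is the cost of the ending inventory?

Jun 12, 444 sold [FIFO — oldest first]: 290 @ $10.80 + 135 @ $12.15 + 19 @ $12.05 = $5,001.20
Jun 14, 286 sold [FIFO — oldest first]: 122 @ $12.05 + 164 @ $14.75 = $3,889.10
Jun 16, 43 sold [FIFO — oldest first]: 43 @ $14.75 = $634.25
Total COGS = $5,001.20 + $3,889.10 + $634.25 = $9,524.55
Ending inventory: 76 @ $14.75 = $1,121.00
Check: goods available $10,645.55 = COGS $9,524.55 + ending $1,121.00

Ending inventory = $1,121.00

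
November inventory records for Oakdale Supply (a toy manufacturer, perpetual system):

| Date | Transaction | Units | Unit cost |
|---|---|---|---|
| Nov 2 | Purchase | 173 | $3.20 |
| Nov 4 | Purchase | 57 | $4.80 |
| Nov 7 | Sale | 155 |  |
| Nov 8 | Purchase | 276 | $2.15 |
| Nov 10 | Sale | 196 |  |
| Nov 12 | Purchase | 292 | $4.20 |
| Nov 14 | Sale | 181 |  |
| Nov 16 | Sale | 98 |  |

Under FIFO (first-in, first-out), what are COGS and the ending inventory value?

Nov 7, 155 sold [FIFO — oldest first]: 155 @ $3.20 = $496.00
Nov 10, 196 sold [FIFO — oldest first]: 18 @ $3.20 + 57 @ $4.80 + 121 @ $2.15 = $591.35
Nov 14, 181 sold [FIFO — oldest first]: 155 @ $2.15 + 26 @ $4.20 = $442.45
Nov 16, 98 sold [FIFO — oldest first]: 98 @ $4.20 = $411.60
Total COGS = $496.00 + $591.35 + $442.45 + $411.60 = $1,941.40
Ending inventory: 168 @ $4.20 = $705.60

COGS = $1,941.40; ending inventory = $705.60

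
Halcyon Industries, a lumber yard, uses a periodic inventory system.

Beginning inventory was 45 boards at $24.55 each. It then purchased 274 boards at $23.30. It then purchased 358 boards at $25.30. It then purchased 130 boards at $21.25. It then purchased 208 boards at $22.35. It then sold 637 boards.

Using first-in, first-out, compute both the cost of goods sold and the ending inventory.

COGS = $15,534.35; ending inventory = $8,423.30

Sale 1 (637) [FIFO — oldest first]: 45 @ $24.55 + 274 @ $23.30 + 318 @ $25.30 = $15,534.35
Ending inventory: 40 @ $25.30 + 130 @ $21.25 + 208 @ $22.35 = $8,423.30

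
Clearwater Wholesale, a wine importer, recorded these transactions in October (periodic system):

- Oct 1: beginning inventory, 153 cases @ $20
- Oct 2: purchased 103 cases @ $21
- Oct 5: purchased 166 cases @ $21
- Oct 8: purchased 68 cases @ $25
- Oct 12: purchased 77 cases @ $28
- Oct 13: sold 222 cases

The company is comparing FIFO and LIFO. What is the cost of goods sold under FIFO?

FIFO COGS: 153 @ $20 + 69 @ $21 = $4,509
LIFO COGS: 77 @ $28 + 68 @ $25 + 77 @ $21 = $5,473

COGS = $4,509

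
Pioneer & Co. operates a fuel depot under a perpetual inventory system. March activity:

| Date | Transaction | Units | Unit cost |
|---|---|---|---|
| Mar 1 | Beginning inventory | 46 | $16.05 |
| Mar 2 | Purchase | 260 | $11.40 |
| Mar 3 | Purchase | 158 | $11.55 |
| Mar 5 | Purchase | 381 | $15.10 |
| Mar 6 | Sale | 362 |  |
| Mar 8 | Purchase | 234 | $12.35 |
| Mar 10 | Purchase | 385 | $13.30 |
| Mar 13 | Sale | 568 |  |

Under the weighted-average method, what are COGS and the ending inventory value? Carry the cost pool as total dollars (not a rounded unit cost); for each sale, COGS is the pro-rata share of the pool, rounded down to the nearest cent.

COGS = $12,284.63; ending inventory = $7,006.07

After Mar 1: 46 on hand, pool $738.30 (≈ $16.0500 each)
After Mar 2: 306 on hand, pool $3,702.30 (≈ $12.0990 each)
After Mar 3: 464 on hand, pool $5,527.20 (≈ $11.9121 each)
After Mar 5: 845 on hand, pool $11,280.30 (≈ $13.3495 each)
Mar 6, sell 362: 362/845 × $11,280.30 → $4,832.50
After Mar 8: 717 on hand, pool $9,337.70 (≈ $13.0233 each)
After Mar 10: 1102 on hand, pool $14,458.20 (≈ $13.1200 each)
Mar 13, sell 568: 568/1102 × $14,458.20 → $7,452.13
Total COGS = $4,832.50 + $7,452.13 = $12,284.63
Ending inventory (cost pool remaining) = $7,006.07
Check: goods available $19,290.70 = COGS $12,284.63 + ending $7,006.07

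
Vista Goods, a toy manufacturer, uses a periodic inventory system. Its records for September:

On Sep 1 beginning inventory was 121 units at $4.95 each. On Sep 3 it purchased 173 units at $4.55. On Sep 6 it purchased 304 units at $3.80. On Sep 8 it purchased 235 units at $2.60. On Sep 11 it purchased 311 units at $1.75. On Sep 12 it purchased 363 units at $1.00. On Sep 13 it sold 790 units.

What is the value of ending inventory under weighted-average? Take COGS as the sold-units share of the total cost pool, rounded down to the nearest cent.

Sep 13, sell 790: 790/1507 × $4,059.55 → $2,128.09
Ending inventory (cost pool remaining) = $1,931.46
Check: goods available $4,059.55 = COGS $2,128.09 + ending $1,931.46

Ending inventory = $1,931.46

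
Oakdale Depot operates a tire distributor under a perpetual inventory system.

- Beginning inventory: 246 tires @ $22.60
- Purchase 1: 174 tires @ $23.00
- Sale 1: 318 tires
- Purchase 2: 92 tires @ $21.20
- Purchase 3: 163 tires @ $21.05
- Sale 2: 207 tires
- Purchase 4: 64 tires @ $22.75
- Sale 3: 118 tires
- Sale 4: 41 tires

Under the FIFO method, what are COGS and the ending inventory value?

COGS = $15,147.90; ending inventory = $1,251.25

Sale 1 (318) [FIFO — oldest first]: 246 @ $22.60 + 72 @ $23.00 = $7,215.60
Sale 2 (207) [FIFO — oldest first]: 102 @ $23.00 + 92 @ $21.20 + 13 @ $21.05 = $4,570.05
Sale 3 (118) [FIFO — oldest first]: 118 @ $21.05 = $2,483.90
Sale 4 (41) [FIFO — oldest first]: 32 @ $21.05 + 9 @ $22.75 = $878.35
Total COGS = $7,215.60 + $4,570.05 + $2,483.90 + $878.35 = $15,147.90
Ending inventory: 55 @ $22.75 = $1,251.25
Check: goods available $16,399.15 = COGS $15,147.90 + ending $1,251.25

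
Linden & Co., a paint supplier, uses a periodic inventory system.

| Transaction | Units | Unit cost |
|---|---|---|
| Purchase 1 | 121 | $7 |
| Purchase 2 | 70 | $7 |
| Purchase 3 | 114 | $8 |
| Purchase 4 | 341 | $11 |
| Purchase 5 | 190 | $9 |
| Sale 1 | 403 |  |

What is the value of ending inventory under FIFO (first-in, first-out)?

Sale 1 (403) [FIFO — oldest first]: 121 @ $7 + 70 @ $7 + 114 @ $8 + 98 @ $11 = $3,327
Ending inventory: 243 @ $11 + 190 @ $9 = $4,383

Ending inventory = $4,383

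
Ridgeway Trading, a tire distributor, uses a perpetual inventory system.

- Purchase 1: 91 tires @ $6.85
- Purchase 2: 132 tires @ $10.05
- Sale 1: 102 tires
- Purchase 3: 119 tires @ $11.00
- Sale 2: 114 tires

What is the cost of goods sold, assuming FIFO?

Sale 1 (102) [FIFO — oldest first]: 91 @ $6.85 + 11 @ $10.05 = $733.90
Sale 2 (114) [FIFO — oldest first]: 114 @ $10.05 = $1,145.70
Total COGS = $733.90 + $1,145.70 = $1,879.60
Ending inventory: 7 @ $10.05 + 119 @ $11.00 = $1,379.35

COGS = $1,879.60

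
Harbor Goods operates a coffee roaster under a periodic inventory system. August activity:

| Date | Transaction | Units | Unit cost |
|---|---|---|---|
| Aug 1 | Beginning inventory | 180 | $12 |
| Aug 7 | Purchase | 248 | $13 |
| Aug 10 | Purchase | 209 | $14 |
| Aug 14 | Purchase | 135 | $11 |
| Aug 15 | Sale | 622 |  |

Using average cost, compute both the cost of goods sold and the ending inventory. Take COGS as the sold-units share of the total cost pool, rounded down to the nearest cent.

COGS = $7,891.82; ending inventory = $1,903.18

Aug 15, sell 622: 622/772 × $9,795.00 → $7,891.82
Ending inventory (cost pool remaining) = $1,903.18
Check: goods available $9,795.00 = COGS $7,891.82 + ending $1,903.18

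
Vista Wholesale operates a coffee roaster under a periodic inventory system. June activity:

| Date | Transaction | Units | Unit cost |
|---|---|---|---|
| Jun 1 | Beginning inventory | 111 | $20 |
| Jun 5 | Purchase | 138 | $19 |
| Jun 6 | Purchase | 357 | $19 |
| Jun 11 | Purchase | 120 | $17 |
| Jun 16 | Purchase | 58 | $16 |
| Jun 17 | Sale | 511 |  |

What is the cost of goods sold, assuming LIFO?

COGS = $9,295

Jun 17, 511 sold [LIFO — newest first]: 58 @ $16 + 120 @ $17 + 333 @ $19 = $9,295
Ending inventory: 111 @ $20 + 138 @ $19 + 24 @ $19 = $5,298
Check: goods available $14,593 = COGS $9,295 + ending $5,298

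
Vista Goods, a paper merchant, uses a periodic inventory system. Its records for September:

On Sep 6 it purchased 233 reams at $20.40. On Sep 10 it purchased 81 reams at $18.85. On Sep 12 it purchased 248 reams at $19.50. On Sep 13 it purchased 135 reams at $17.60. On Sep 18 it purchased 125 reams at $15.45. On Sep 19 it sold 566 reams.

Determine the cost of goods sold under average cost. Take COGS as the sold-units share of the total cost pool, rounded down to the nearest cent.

COGS = $10,619.93

Sep 19, sell 566: 566/822 × $15,423.30 → $10,619.93
Ending inventory (cost pool remaining) = $4,803.37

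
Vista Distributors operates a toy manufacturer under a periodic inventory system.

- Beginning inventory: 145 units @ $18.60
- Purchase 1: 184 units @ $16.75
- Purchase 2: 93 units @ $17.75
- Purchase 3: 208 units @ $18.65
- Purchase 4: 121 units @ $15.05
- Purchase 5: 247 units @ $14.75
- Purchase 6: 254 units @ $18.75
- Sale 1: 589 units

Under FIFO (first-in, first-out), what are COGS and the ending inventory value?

COGS = $10,544.30; ending inventory = $10,991.45

Sale 1 (589) [FIFO — oldest first]: 145 @ $18.60 + 184 @ $16.75 + 93 @ $17.75 + 167 @ $18.65 = $10,544.30
Ending inventory: 41 @ $18.65 + 121 @ $15.05 + 247 @ $14.75 + 254 @ $18.75 = $10,991.45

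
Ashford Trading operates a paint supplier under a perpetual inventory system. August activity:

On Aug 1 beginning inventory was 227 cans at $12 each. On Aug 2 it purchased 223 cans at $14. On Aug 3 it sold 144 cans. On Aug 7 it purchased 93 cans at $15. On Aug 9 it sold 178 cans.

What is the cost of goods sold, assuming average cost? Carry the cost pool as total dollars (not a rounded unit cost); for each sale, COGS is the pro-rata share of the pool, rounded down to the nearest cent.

After Aug 1: 227 on hand, pool $2,724.00 (≈ $12.0000 each)
After Aug 2: 450 on hand, pool $5,846.00 (≈ $12.9911 each)
Aug 3, sell 144: 144/450 × $5,846.00 → $1,870.72
After Aug 7: 399 on hand, pool $5,370.28 (≈ $13.4593 each)
Aug 9, sell 178: 178/399 × $5,370.28 → $2,395.76
Total COGS = $1,870.72 + $2,395.76 = $4,266.48
Ending inventory (cost pool remaining) = $2,974.52

COGS = $4,266.48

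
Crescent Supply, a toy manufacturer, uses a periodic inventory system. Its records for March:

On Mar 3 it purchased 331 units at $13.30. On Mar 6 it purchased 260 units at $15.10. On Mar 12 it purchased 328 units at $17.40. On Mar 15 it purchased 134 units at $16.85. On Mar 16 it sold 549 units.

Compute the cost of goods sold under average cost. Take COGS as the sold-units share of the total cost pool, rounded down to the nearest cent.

Mar 16, sell 549: 549/1053 × $16,293.40 → $8,494.84
Ending inventory (cost pool remaining) = $7,798.56
Check: goods available $16,293.40 = COGS $8,494.84 + ending $7,798.56

COGS = $8,494.84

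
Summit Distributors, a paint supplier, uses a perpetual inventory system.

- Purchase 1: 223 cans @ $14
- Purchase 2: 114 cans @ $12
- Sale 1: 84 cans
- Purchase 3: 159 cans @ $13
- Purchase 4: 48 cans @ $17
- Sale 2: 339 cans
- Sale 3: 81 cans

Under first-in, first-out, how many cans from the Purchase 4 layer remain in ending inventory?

Sale 1 (84) [FIFO — oldest first]: 84 @ $14 = $1,176
Sale 2 (339) [FIFO — oldest first]: 139 @ $14 + 114 @ $12 + 86 @ $13 = $4,432
Sale 3 (81) [FIFO — oldest first]: 73 @ $13 + 8 @ $17 = $1,085
Total COGS = $1,176 + $4,432 + $1,085 = $6,693
Ending inventory: 40 @ $17 = $680

40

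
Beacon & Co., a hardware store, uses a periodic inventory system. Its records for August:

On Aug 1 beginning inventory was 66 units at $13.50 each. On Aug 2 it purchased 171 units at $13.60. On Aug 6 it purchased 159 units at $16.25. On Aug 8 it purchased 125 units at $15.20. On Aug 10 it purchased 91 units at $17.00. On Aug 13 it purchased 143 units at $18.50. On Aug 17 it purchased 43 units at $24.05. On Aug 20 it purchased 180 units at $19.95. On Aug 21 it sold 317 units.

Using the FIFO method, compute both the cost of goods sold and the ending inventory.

COGS = $4,516.60; ending inventory = $12,001.40

Aug 21, 317 sold [FIFO — oldest first]: 66 @ $13.50 + 171 @ $13.60 + 80 @ $16.25 = $4,516.60
Ending inventory: 79 @ $16.25 + 125 @ $15.20 + 91 @ $17.00 + 143 @ $18.50 + 43 @ $24.05 + 180 @ $19.95 = $12,001.40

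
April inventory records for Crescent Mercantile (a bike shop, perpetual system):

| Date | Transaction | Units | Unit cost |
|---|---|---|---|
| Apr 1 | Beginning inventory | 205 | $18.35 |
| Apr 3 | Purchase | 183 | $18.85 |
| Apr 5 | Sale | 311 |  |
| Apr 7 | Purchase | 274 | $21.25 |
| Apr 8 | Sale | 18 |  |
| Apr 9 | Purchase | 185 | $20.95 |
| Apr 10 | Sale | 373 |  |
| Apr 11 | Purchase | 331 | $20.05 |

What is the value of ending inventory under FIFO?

Ending inventory = $9,674.30

Apr 5, 311 sold [FIFO — oldest first]: 205 @ $18.35 + 106 @ $18.85 = $5,759.85
Apr 8, 18 sold [FIFO — oldest first]: 18 @ $18.85 = $339.30
Apr 10, 373 sold [FIFO — oldest first]: 59 @ $18.85 + 274 @ $21.25 + 40 @ $20.95 = $7,772.65
Total COGS = $5,759.85 + $339.30 + $7,772.65 = $13,871.80
Ending inventory: 145 @ $20.95 + 331 @ $20.05 = $9,674.30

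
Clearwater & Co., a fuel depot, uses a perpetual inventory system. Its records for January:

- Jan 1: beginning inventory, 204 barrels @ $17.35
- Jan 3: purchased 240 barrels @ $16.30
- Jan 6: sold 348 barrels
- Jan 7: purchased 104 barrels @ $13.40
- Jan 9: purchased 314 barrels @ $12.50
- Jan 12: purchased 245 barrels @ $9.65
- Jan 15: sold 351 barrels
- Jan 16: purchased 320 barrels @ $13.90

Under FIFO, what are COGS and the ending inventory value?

Jan 6, 348 sold [FIFO — oldest first]: 204 @ $17.35 + 144 @ $16.30 = $5,886.60
Jan 15, 351 sold [FIFO — oldest first]: 96 @ $16.30 + 104 @ $13.40 + 151 @ $12.50 = $4,845.90
Total COGS = $5,886.60 + $4,845.90 = $10,732.50
Ending inventory: 163 @ $12.50 + 245 @ $9.65 + 320 @ $13.90 = $8,849.75

COGS = $10,732.50; ending inventory = $8,849.75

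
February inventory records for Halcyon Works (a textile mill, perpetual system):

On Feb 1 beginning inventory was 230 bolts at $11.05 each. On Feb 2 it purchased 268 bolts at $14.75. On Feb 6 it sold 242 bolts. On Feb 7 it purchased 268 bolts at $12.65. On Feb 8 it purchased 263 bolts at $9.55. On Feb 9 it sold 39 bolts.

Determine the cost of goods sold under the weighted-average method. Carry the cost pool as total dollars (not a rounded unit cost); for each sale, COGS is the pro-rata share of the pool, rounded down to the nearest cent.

COGS = $3,613.87

After Feb 1: 230 on hand, pool $2,541.50 (≈ $11.0500 each)
After Feb 2: 498 on hand, pool $6,494.50 (≈ $13.0412 each)
Feb 6, sell 242: 242/498 × $6,494.50 → $3,155.96
After Feb 7: 524 on hand, pool $6,728.74 (≈ $12.8411 each)
After Feb 8: 787 on hand, pool $9,240.39 (≈ $11.7413 each)
Feb 9, sell 39: 39/787 × $9,240.39 → $457.91
Total COGS = $3,155.96 + $457.91 = $3,613.87
Ending inventory (cost pool remaining) = $8,782.48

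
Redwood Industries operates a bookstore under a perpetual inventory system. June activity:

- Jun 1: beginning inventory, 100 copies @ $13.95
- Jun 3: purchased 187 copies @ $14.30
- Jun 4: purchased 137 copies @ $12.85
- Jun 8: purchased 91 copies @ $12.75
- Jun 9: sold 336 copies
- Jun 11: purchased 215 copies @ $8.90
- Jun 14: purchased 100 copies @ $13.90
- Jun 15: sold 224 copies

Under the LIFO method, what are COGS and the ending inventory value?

Jun 9, 336 sold [LIFO — newest first]: 91 @ $12.75 + 137 @ $12.85 + 108 @ $14.30 = $4,465.10
Jun 15, 224 sold [LIFO — newest first]: 100 @ $13.90 + 124 @ $8.90 = $2,493.60
Total COGS = $4,465.10 + $2,493.60 = $6,958.70
Ending inventory: 100 @ $13.95 + 79 @ $14.30 + 91 @ $8.90 = $3,334.60

COGS = $6,958.70; ending inventory = $3,334.60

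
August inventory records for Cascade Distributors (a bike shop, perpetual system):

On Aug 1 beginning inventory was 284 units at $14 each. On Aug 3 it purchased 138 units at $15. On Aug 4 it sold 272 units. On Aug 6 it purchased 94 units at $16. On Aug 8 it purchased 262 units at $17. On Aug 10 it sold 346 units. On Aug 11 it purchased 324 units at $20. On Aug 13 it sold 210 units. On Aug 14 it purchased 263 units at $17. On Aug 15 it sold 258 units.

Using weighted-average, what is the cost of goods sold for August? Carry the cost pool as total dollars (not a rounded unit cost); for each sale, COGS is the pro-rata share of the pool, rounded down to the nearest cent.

After Aug 1: 284 on hand, pool $3,976.00 (≈ $14.0000 each)
After Aug 3: 422 on hand, pool $6,046.00 (≈ $14.3270 each)
Aug 4, sell 272: 272/422 × $6,046.00 → $3,896.94
After Aug 6: 244 on hand, pool $3,653.06 (≈ $14.9716 each)
After Aug 8: 506 on hand, pool $8,107.06 (≈ $16.0219 each)
Aug 10, sell 346: 346/506 × $8,107.06 → $5,543.56
After Aug 11: 484 on hand, pool $9,043.50 (≈ $18.6849 each)
Aug 13, sell 210: 210/484 × $9,043.50 → $3,923.83
After Aug 14: 537 on hand, pool $9,590.67 (≈ $17.8597 each)
Aug 15, sell 258: 258/537 × $9,590.67 → $4,607.80
Total COGS = $3,896.94 + $5,543.56 + $3,923.83 + $4,607.80 = $17,972.13
Ending inventory (cost pool remaining) = $4,982.87

COGS = $17,972.13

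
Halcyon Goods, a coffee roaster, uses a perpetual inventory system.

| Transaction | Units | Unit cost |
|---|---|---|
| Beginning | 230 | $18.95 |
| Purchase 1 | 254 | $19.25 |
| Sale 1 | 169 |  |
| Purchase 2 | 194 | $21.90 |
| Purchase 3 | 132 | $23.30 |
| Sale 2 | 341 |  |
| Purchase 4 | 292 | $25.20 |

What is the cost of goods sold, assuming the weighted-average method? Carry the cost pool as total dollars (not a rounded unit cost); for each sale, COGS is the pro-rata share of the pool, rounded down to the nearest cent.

COGS = $10,327.40

After Beginning: 230 on hand, pool $4,358.50 (≈ $18.9500 each)
After Purchase 1: 484 on hand, pool $9,248.00 (≈ $19.1074 each)
Sale 1, sell 169: 169/484 × $9,248.00 → $3,229.15
After Purchase 2: 509 on hand, pool $10,267.45 (≈ $20.1718 each)
After Purchase 3: 641 on hand, pool $13,343.05 (≈ $20.8160 each)
Sale 2, sell 341: 341/641 × $13,343.05 → $7,098.25
After Purchase 4: 592 on hand, pool $13,603.20 (≈ $22.9784 each)
Total COGS = $3,229.15 + $7,098.25 = $10,327.40
Ending inventory (cost pool remaining) = $13,603.20
Check: goods available $23,930.60 = COGS $10,327.40 + ending $13,603.20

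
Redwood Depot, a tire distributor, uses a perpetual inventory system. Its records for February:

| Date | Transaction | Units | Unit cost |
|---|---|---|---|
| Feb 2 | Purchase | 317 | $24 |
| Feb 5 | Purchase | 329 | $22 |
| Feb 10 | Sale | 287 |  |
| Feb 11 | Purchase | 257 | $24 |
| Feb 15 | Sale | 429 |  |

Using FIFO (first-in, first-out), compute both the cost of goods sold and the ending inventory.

Feb 10, 287 sold [FIFO — oldest first]: 287 @ $24 = $6,888
Feb 15, 429 sold [FIFO — oldest first]: 30 @ $24 + 329 @ $22 + 70 @ $24 = $9,638
Total COGS = $6,888 + $9,638 = $16,526
Ending inventory: 187 @ $24 = $4,488
Check: goods available $21,014 = COGS $16,526 + ending $4,488

COGS = $16,526; ending inventory = $4,488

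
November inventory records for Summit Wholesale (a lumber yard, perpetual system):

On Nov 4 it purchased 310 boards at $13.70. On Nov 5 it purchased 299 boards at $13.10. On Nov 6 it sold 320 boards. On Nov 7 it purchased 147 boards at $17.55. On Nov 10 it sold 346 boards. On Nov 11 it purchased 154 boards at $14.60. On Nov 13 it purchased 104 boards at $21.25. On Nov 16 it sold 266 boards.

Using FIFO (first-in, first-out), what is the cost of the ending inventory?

Ending inventory = $1,742.50

Nov 6, 320 sold [FIFO — oldest first]: 310 @ $13.70 + 10 @ $13.10 = $4,378.00
Nov 10, 346 sold [FIFO — oldest first]: 289 @ $13.10 + 57 @ $17.55 = $4,786.25
Nov 16, 266 sold [FIFO — oldest first]: 90 @ $17.55 + 154 @ $14.60 + 22 @ $21.25 = $4,295.40
Total COGS = $4,378.00 + $4,786.25 + $4,295.40 = $13,459.65
Ending inventory: 82 @ $21.25 = $1,742.50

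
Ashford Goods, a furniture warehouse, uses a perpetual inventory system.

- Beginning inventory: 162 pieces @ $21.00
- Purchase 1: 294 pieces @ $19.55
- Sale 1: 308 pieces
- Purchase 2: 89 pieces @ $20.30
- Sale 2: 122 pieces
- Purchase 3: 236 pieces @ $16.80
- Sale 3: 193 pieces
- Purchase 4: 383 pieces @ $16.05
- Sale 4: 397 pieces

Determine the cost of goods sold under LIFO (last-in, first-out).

Sale 1 (308) [LIFO — newest first]: 294 @ $19.55 + 14 @ $21.00 = $6,041.70
Sale 2 (122) [LIFO — newest first]: 89 @ $20.30 + 33 @ $21.00 = $2,499.70
Sale 3 (193) [LIFO — newest first]: 193 @ $16.80 = $3,242.40
Sale 4 (397) [LIFO — newest first]: 383 @ $16.05 + 14 @ $16.80 = $6,382.35
Total COGS = $6,041.70 + $2,499.70 + $3,242.40 + $6,382.35 = $18,166.15
Ending inventory: 115 @ $21.00 + 29 @ $16.80 = $2,902.20
Check: goods available $21,068.35 = COGS $18,166.15 + ending $2,902.20

COGS = $18,166.15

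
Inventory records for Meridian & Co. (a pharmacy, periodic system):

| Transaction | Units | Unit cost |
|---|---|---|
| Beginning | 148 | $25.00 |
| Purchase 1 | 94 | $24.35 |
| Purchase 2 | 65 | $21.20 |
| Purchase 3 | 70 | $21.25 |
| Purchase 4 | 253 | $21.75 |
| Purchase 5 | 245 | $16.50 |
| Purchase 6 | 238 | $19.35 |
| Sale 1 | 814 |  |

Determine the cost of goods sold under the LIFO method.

COGS = $15,807.65

Sale 1 (814) [LIFO — newest first]: 238 @ $19.35 + 245 @ $16.50 + 253 @ $21.75 + 70 @ $21.25 + 8 @ $21.20 = $15,807.65
Ending inventory: 148 @ $25.00 + 94 @ $24.35 + 57 @ $21.20 = $7,197.30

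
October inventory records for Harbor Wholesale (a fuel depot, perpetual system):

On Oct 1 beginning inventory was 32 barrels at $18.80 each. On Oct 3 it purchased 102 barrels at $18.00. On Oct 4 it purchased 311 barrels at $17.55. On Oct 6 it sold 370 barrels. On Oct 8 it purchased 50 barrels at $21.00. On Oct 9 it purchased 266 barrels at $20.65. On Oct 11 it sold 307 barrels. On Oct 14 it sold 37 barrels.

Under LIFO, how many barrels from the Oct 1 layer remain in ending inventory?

32

Oct 6, 370 sold [LIFO — newest first]: 311 @ $17.55 + 59 @ $18.00 = $6,520.05
Oct 11, 307 sold [LIFO — newest first]: 266 @ $20.65 + 41 @ $21.00 = $6,353.90
Oct 14, 37 sold [LIFO — newest first]: 9 @ $21.00 + 28 @ $18.00 = $693.00
Total COGS = $6,520.05 + $6,353.90 + $693.00 = $13,566.95
Ending inventory: 32 @ $18.80 + 15 @ $18.00 = $871.60
Check: goods available $14,438.55 = COGS $13,566.95 + ending $871.60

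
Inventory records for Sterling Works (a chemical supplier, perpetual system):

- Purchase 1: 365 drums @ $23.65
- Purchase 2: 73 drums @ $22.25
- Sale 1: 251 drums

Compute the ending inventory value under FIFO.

Sale 1 (251) [FIFO — oldest first]: 251 @ $23.65 = $5,936.15
Ending inventory: 114 @ $23.65 + 73 @ $22.25 = $4,320.35
Check: goods available $10,256.50 = COGS $5,936.15 + ending $4,320.35

Ending inventory = $4,320.35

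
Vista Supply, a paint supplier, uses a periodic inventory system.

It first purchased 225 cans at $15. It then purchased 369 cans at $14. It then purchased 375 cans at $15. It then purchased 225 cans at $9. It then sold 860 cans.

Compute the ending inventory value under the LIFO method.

Sale 1 (860) [LIFO — newest first]: 225 @ $9 + 375 @ $15 + 260 @ $14 = $11,290
Ending inventory: 225 @ $15 + 109 @ $14 = $4,901
Check: goods available $16,191 = COGS $11,290 + ending $4,901

Ending inventory = $4,901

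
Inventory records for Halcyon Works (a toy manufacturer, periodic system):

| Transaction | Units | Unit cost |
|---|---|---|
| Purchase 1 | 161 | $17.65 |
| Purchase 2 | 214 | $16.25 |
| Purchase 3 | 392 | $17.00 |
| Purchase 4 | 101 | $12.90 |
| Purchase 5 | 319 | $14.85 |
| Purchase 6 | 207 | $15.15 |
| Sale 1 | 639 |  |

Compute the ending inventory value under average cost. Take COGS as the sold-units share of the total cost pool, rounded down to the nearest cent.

Sale 1, sell 639: 639/1394 × $22,159.25 → $10,157.64
Ending inventory (cost pool remaining) = $12,001.61
Check: goods available $22,159.25 = COGS $10,157.64 + ending $12,001.61

Ending inventory = $12,001.61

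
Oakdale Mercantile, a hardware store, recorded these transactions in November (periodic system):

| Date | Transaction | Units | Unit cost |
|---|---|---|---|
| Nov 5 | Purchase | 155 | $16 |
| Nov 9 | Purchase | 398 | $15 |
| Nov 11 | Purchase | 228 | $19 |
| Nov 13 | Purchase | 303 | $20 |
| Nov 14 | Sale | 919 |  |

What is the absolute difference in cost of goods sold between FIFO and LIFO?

$670

FIFO COGS: 155 @ $16 + 398 @ $15 + 228 @ $19 + 138 @ $20 = $15,542
LIFO COGS: 303 @ $20 + 228 @ $19 + 388 @ $15 = $16,212
Difference = |$15,542 − $16,212| = $670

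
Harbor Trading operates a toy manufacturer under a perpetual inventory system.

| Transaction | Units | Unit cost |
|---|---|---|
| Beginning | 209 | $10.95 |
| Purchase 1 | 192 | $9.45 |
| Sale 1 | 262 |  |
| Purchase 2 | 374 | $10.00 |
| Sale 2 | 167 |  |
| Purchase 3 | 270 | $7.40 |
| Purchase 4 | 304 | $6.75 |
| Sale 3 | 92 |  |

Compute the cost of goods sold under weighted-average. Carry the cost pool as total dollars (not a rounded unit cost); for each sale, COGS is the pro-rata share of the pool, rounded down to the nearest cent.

After Beginning: 209 on hand, pool $2,288.55 (≈ $10.9500 each)
After Purchase 1: 401 on hand, pool $4,102.95 (≈ $10.2318 each)
Sale 1, sell 262: 262/401 × $4,102.95 → $2,680.73
After Purchase 2: 513 on hand, pool $5,162.22 (≈ $10.0628 each)
Sale 2, sell 167: 167/513 × $5,162.22 → $1,680.48
After Purchase 3: 616 on hand, pool $5,479.74 (≈ $8.8957 each)
After Purchase 4: 920 on hand, pool $7,531.74 (≈ $8.1867 each)
Sale 3, sell 92: 92/920 × $7,531.74 → $753.17
Total COGS = $2,680.73 + $1,680.48 + $753.17 = $5,114.38
Ending inventory (cost pool remaining) = $6,778.57

COGS = $5,114.38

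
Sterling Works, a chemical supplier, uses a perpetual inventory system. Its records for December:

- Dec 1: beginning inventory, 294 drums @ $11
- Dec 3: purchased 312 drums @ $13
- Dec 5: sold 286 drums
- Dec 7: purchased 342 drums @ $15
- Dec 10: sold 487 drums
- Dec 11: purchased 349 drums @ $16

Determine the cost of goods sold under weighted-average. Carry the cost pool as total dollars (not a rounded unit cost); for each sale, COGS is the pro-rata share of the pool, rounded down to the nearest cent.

After Dec 1: 294 on hand, pool $3,234.00 (≈ $11.0000 each)
After Dec 3: 606 on hand, pool $7,290.00 (≈ $12.0297 each)
Dec 5, sell 286: 286/606 × $7,290.00 → $3,440.49
After Dec 7: 662 on hand, pool $8,979.51 (≈ $13.5642 each)
Dec 10, sell 487: 487/662 × $8,979.51 → $6,605.77
After Dec 11: 524 on hand, pool $7,957.74 (≈ $15.1865 each)
Total COGS = $3,440.49 + $6,605.77 = $10,046.26
Ending inventory (cost pool remaining) = $7,957.74

COGS = $10,046.26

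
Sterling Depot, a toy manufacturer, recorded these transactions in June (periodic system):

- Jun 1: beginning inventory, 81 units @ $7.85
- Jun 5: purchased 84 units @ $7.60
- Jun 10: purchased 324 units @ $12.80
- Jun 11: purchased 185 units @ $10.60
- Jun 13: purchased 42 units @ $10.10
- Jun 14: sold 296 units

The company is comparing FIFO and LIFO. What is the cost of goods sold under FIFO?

COGS = $2,951.05

FIFO COGS: 81 @ $7.85 + 84 @ $7.60 + 131 @ $12.80 = $2,951.05
LIFO COGS: 42 @ $10.10 + 185 @ $10.60 + 69 @ $12.80 = $3,268.40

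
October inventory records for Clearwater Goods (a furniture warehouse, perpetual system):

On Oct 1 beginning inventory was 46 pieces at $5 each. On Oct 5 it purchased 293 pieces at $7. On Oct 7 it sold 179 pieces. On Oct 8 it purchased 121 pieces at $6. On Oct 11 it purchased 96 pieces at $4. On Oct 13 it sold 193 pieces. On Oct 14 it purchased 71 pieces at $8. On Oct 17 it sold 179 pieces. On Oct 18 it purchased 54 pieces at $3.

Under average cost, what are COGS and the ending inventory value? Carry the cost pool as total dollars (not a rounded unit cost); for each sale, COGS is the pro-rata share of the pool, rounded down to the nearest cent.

After Oct 1: 46 on hand, pool $230.00 (≈ $5.0000 each)
After Oct 5: 339 on hand, pool $2,281.00 (≈ $6.7286 each)
Oct 7, sell 179: 179/339 × $2,281.00 → $1,204.42
After Oct 8: 281 on hand, pool $1,802.58 (≈ $6.4149 each)
After Oct 11: 377 on hand, pool $2,186.58 (≈ $5.7999 each)
Oct 13, sell 193: 193/377 × $2,186.58 → $1,119.38
After Oct 14: 255 on hand, pool $1,635.20 (≈ $6.4125 each)
Oct 17, sell 179: 179/255 × $1,635.20 → $1,147.84
After Oct 18: 130 on hand, pool $649.36 (≈ $4.9951 each)
Total COGS = $1,204.42 + $1,119.38 + $1,147.84 = $3,471.64
Ending inventory (cost pool remaining) = $649.36

COGS = $3,471.64; ending inventory = $649.36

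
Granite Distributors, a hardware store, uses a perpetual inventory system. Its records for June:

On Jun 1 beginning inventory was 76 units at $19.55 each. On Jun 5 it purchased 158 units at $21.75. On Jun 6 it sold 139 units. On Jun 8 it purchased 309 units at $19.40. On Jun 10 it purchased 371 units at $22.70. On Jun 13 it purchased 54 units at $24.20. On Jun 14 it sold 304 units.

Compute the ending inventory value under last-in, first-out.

Ending inventory = $10,640.35

Jun 6, 139 sold [LIFO — newest first]: 139 @ $21.75 = $3,023.25
Jun 14, 304 sold [LIFO — newest first]: 54 @ $24.20 + 250 @ $22.70 = $6,981.80
Total COGS = $3,023.25 + $6,981.80 = $10,005.05
Ending inventory: 76 @ $19.55 + 19 @ $21.75 + 309 @ $19.40 + 121 @ $22.70 = $10,640.35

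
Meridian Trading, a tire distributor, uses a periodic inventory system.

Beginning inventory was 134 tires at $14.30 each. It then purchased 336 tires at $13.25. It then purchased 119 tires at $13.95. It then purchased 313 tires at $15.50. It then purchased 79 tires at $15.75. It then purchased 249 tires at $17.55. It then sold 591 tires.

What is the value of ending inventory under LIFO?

Sale 1 (591) [LIFO — newest first]: 249 @ $17.55 + 79 @ $15.75 + 263 @ $15.50 = $9,690.70
Ending inventory: 134 @ $14.30 + 336 @ $13.25 + 119 @ $13.95 + 50 @ $15.50 = $8,803.25
Check: goods available $18,493.95 = COGS $9,690.70 + ending $8,803.25

Ending inventory = $8,803.25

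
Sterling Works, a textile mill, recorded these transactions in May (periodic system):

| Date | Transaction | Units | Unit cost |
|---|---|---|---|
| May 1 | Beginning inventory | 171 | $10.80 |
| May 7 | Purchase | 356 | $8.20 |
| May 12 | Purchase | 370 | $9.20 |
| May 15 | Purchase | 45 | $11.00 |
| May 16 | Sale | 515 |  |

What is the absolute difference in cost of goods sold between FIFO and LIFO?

$51.40

FIFO COGS: 171 @ $10.80 + 344 @ $8.20 = $4,667.60
LIFO COGS: 45 @ $11.00 + 370 @ $9.20 + 100 @ $8.20 = $4,719.00
Difference = |$4,667.60 − $4,719.00| = $51.40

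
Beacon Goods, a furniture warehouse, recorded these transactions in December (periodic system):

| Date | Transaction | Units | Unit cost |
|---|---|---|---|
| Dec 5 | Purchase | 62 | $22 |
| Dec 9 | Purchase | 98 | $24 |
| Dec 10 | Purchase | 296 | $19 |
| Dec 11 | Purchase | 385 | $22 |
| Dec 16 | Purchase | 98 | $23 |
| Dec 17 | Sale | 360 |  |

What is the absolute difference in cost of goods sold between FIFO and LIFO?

$502

FIFO COGS: 62 @ $22 + 98 @ $24 + 200 @ $19 = $7,516
LIFO COGS: 98 @ $23 + 262 @ $22 = $8,018
Difference = |$7,516 − $8,018| = $502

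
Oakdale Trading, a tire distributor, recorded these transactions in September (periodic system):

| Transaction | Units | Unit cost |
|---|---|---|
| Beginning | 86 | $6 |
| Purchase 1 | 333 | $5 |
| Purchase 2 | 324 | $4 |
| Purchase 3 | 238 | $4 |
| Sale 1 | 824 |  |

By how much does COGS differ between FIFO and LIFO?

$243

FIFO COGS: 86 @ $6 + 333 @ $5 + 324 @ $4 + 81 @ $4 = $3,801
LIFO COGS: 238 @ $4 + 324 @ $4 + 262 @ $5 = $3,558
Difference = |$3,801 − $3,558| = $243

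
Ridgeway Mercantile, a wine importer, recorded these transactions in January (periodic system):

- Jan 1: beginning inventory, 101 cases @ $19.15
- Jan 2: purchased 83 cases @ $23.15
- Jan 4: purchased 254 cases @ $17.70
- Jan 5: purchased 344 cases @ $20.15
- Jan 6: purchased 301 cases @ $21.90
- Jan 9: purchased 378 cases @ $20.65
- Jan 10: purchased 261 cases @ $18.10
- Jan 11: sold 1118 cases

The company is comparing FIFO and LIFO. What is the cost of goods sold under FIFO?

FIFO COGS: 101 @ $19.15 + 83 @ $23.15 + 254 @ $17.70 + 344 @ $20.15 + 301 @ $21.90 + 35 @ $20.65 = $22,597.65
LIFO COGS: 261 @ $18.10 + 378 @ $20.65 + 301 @ $21.90 + 178 @ $20.15 = $22,708.40

COGS = $22,597.65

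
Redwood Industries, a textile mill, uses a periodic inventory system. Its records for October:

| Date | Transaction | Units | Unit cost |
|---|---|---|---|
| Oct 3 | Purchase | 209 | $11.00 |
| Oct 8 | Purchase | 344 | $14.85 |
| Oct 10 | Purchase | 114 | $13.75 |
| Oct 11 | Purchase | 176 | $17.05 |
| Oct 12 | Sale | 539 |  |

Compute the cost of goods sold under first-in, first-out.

COGS = $7,199.50

Oct 12, 539 sold [FIFO — oldest first]: 209 @ $11.00 + 330 @ $14.85 = $7,199.50
Ending inventory: 14 @ $14.85 + 114 @ $13.75 + 176 @ $17.05 = $4,776.20
Check: goods available $11,975.70 = COGS $7,199.50 + ending $4,776.20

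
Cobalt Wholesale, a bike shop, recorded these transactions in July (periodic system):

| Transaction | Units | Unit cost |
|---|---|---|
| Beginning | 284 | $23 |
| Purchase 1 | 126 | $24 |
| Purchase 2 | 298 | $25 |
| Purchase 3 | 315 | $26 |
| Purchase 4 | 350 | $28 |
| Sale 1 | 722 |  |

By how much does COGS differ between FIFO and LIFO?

$2,045

FIFO COGS: 284 @ $23 + 126 @ $24 + 298 @ $25 + 14 @ $26 = $17,370
LIFO COGS: 350 @ $28 + 315 @ $26 + 57 @ $25 = $19,415
Difference = |$17,370 − $19,415| = $2,045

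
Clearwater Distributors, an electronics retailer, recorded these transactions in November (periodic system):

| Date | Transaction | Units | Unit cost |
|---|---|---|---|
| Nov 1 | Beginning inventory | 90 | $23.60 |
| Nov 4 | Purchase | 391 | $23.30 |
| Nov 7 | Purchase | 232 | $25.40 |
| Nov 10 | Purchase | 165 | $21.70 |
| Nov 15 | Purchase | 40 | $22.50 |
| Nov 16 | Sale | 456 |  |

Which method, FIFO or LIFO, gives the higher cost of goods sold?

LIFO

FIFO COGS: 90 @ $23.60 + 366 @ $23.30 = $10,651.80
LIFO COGS: 40 @ $22.50 + 165 @ $21.70 + 232 @ $25.40 + 19 @ $23.30 = $10,816.00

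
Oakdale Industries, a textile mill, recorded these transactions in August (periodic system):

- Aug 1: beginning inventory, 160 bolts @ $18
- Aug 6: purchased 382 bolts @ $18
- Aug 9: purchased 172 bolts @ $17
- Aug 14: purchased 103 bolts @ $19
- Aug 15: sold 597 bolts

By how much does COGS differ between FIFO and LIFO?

$14

FIFO COGS: 160 @ $18 + 382 @ $18 + 55 @ $17 = $10,691
LIFO COGS: 103 @ $19 + 172 @ $17 + 322 @ $18 = $10,677
Difference = |$10,691 − $10,677| = $14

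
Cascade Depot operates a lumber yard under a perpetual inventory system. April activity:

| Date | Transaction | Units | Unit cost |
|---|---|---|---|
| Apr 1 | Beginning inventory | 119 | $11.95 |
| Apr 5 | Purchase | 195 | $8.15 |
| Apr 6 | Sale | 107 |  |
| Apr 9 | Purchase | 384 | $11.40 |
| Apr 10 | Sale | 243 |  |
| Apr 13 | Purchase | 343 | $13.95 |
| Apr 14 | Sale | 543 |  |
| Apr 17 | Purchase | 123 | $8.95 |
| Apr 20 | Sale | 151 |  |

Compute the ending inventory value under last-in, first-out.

Apr 6, 107 sold [LIFO — newest first]: 107 @ $8.15 = $872.05
Apr 10, 243 sold [LIFO — newest first]: 243 @ $11.40 = $2,770.20
Apr 14, 543 sold [LIFO — newest first]: 343 @ $13.95 + 141 @ $11.40 + 59 @ $8.15 = $6,873.10
Apr 20, 151 sold [LIFO — newest first]: 123 @ $8.95 + 28 @ $8.15 = $1,329.05
Total COGS = $872.05 + $2,770.20 + $6,873.10 + $1,329.05 = $11,844.40
Ending inventory: 119 @ $11.95 + 1 @ $8.15 = $1,430.20
Check: goods available $13,274.60 = COGS $11,844.40 + ending $1,430.20

Ending inventory = $1,430.20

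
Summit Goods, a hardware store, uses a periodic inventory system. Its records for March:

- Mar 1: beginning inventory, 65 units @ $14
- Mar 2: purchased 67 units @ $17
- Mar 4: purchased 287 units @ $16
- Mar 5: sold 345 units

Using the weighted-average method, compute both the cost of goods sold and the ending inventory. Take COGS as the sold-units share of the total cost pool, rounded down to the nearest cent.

Mar 5, sell 345: 345/419 × $6,641.00 → $5,468.12
Ending inventory (cost pool remaining) = $1,172.88

COGS = $5,468.12; ending inventory = $1,172.88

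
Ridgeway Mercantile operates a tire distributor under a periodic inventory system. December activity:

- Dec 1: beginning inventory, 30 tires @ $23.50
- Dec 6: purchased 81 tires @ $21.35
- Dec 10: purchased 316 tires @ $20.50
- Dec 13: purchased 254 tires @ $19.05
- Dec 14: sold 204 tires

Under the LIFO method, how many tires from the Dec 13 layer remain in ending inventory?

Dec 14, 204 sold [LIFO — newest first]: 204 @ $19.05 = $3,886.20
Ending inventory: 30 @ $23.50 + 81 @ $21.35 + 316 @ $20.50 + 50 @ $19.05 = $9,864.85

50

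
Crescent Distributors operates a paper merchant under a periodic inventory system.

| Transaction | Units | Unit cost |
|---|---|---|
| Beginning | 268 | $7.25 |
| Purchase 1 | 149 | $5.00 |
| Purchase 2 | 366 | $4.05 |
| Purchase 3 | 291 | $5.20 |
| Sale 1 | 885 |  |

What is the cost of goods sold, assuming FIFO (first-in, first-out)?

Sale 1 (885) [FIFO — oldest first]: 268 @ $7.25 + 149 @ $5.00 + 366 @ $4.05 + 102 @ $5.20 = $4,700.70
Ending inventory: 189 @ $5.20 = $982.80

COGS = $4,700.70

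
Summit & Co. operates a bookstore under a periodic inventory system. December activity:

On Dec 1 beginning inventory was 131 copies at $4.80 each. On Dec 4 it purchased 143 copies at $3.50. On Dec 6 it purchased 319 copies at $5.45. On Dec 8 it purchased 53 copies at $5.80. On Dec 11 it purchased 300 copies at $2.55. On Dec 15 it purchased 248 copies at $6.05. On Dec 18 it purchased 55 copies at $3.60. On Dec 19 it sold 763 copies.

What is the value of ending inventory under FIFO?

Dec 19, 763 sold [FIFO — oldest first]: 131 @ $4.80 + 143 @ $3.50 + 319 @ $5.45 + 53 @ $5.80 + 117 @ $2.55 = $3,473.60
Ending inventory: 183 @ $2.55 + 248 @ $6.05 + 55 @ $3.60 = $2,165.05
Check: goods available $5,638.65 = COGS $3,473.60 + ending $2,165.05

Ending inventory = $2,165.05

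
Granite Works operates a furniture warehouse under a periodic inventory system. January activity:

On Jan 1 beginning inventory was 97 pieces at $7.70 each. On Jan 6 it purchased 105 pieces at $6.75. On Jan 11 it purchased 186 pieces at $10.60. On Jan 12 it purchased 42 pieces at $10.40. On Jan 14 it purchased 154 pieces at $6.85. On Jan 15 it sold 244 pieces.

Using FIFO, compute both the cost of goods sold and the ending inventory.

Jan 15, 244 sold [FIFO — oldest first]: 97 @ $7.70 + 105 @ $6.75 + 42 @ $10.60 = $1,900.85
Ending inventory: 144 @ $10.60 + 42 @ $10.40 + 154 @ $6.85 = $3,018.10

COGS = $1,900.85; ending inventory = $3,018.10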